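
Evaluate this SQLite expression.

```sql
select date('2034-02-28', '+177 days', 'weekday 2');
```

2034-08-29

Applying '+177 days' to 2034-02-28: counting 177 days forward gives 2034-08-24.
`weekday 2` advances to the next Tuesday; 2034-08-24 is a Thursday, so it moves forward to 2034-08-29.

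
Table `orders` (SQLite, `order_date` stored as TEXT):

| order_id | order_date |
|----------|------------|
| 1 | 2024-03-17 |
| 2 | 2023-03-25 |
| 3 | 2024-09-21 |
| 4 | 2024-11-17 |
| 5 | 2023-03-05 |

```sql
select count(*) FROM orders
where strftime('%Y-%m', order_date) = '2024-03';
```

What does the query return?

Rows with year-month 2024-03: 2024-03-17 → 1.

1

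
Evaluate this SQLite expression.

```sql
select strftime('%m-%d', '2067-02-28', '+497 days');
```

07-09

First apply '+497 days': 2067-02-28 → 2068-07-09.
`%m-%d` extracts the month-day: 07-09.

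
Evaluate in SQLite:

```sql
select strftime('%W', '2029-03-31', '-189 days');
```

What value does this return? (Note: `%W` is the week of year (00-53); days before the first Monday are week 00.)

First apply '-189 days': 2029-03-31 → 2028-09-23.
2028-09-23 is a Saturday. SQLite's %W counts Mondays since the year started; the result is 38.

38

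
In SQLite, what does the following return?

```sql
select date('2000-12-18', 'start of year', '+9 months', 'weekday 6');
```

2000-10-07

`start of year` rewinds 2000-12-18 to 2000-01-01.
Adding +9 months to 2000-01-01 gives 2000-10-01.
`weekday 6` advances to the next Saturday; 2000-10-01 is a Sunday, so it moves forward to 2000-10-07.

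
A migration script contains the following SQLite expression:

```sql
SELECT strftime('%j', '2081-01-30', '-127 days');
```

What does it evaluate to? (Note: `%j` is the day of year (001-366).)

First apply '-127 days': 2081-01-30 → 2080-09-25.
Day-of-year for 2080-09-25: days since 2080-01-01 inclusive = 269, zero-padded to 269.

269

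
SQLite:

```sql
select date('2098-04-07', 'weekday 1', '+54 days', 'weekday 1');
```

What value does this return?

2098-06-02

`weekday 1` advances to the next Monday; 2098-04-07 is already a Monday, so it stays at 2098-04-07.
Applying '+54 days' to 2098-04-07: counting 54 days forward gives 2098-05-31.
`weekday 1` advances to the next Monday; 2098-05-31 is a Saturday, so it moves forward to 2098-06-02.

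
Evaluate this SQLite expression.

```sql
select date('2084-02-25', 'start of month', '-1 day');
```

`start of month` rewinds 2084-02-25 to 2084-02-01.
Going back 1 day from 2084-02-01 reaches 2084-01-31 (last day of January, 31 days).

2084-01-31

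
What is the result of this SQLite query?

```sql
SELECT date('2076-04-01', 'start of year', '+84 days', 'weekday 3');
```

2076-03-25

`start of year` rewinds 2076-04-01 to 2076-01-01.
Applying '+84 days' to 2076-01-01: counting 84 days forward gives 2076-03-25.
`weekday 3` advances to the next Wednesday; 2076-03-25 is already a Wednesday, so it stays at 2076-03-25.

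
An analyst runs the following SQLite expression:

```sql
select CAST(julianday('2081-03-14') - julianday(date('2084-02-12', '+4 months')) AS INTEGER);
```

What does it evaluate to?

-1186

Adding +4 months to 2084-02-12 gives 2084-06-12.
17 days remain in March 2081 after the 14th (31 − 14).
Full months from April 2081 through May 2084 contribute their day counts.
Then 12 days into June 2084.
Total: 17 + 30 + 31 + 30 + 31 + 31 + 30 + 31 + 30 + 31 + 31 + 28 + 31 + 30 + 31 + 30 + 31 + 31 + 30 + 31 + 30 + 31 + 31 + 28 + 31 + 30 + 31 + 30 + 31 + 31 + 30 + 31 + 30 + 31 + 31 + 29 + 31 + 30 + 31 + 12 = 1186.
The subtraction is earlier − later, so the result is −1186 → -1186.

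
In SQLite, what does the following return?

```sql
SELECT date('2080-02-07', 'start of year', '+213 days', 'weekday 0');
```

`start of year` rewinds 2080-02-07 to 2080-01-01.
Applying '+213 days' to 2080-01-01: counting 213 days forward gives 2080-08-01.
`weekday 0` advances to the next Sunday; 2080-08-01 is a Thursday, so it moves forward to 2080-08-04.

2080-08-04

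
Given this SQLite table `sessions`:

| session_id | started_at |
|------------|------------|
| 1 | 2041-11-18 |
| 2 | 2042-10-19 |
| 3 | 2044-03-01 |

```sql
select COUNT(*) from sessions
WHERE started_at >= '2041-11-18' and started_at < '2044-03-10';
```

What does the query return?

Rows in [2041-11-18, 2044-03-10): 2041-11-18, 2042-10-19, 2044-03-01 → 3 rows.

3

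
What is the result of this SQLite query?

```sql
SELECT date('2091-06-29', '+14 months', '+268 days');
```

2093-05-24

Adding +14 months to 2091-06-29 gives 2092-08-29.
Applying '+268 days' to 2092-08-29: counting 268 days forward gives 2093-05-24.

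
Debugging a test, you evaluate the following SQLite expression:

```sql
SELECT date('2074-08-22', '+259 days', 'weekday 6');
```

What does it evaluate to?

Applying '+259 days' to 2074-08-22: counting 259 days forward gives 2075-05-08.
`weekday 6` advances to the next Saturday; 2075-05-08 is a Wednesday, so it moves forward to 2075-05-11.

2075-05-11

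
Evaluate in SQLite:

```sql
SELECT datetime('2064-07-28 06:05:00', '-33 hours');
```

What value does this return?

-33 hours from 2064-07-28 06:05:00 is 2064-07-26 21:05:00 (crosses midnight).

2064-07-26 21:05:00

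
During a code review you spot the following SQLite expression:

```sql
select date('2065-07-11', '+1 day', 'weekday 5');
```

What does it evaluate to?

2065-07-17

Advancing 1 more day within July lands on 2065-07-12.
`weekday 5` advances to the next Friday; 2065-07-12 is a Sunday, so it moves forward to 2065-07-17.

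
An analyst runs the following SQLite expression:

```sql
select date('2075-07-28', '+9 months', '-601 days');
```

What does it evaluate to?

2074-09-05

Adding +9 months to 2075-07-28 gives 2076-04-28.
Applying '-601 days' to 2076-04-28: counting 601 days back gives 2074-09-05.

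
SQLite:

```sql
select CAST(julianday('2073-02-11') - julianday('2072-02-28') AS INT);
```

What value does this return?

1 day remains in February 2072 after the 28th (29 − 28).
Full months from March 2072 through January 2073 contribute their day counts.
Then 11 days into February 2073.
Total: 1 + 31 + 30 + 31 + 30 + 31 + 31 + 30 + 31 + 30 + 31 + 31 + 11 = 349.

349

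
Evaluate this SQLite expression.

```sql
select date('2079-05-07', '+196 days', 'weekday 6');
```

2079-11-25

Applying '+196 days' to 2079-05-07: counting 196 days forward gives 2079-11-19.
`weekday 6` advances to the next Saturday; 2079-11-19 is a Sunday, so it moves forward to 2079-11-25.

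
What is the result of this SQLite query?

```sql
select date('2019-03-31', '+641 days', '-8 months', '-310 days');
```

Applying '+641 days' to 2019-03-31: counting 641 days forward gives 2020-12-31.
Adding -8 months to 2020-12-31 targets 2020-04-31. April 2020 has only 30 days, so SQLite normalizes the 1-day overflow forward to 2020-05-01.
Applying '-310 days' to 2020-05-01: counting 310 days back gives 2019-06-26.

2019-06-26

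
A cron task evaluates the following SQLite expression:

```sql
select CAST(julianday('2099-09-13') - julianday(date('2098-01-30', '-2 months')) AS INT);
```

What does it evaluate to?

Adding -2 months to 2098-01-30 gives 2097-11-30.
0 days remain in November 2097 after the 30th (30 − 30).
Full months from December 2097 through August 2099 contribute their day counts.
Then 13 days into September 2099.
Total: 0 + 31 + 31 + 28 + 31 + 30 + 31 + 30 + 31 + 31 + 30 + 31 + 30 + 31 + 31 + 28 + 31 + 30 + 31 + 30 + 31 + 31 + 13 = 652.

652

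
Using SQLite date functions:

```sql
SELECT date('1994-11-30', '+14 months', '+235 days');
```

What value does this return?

1996-09-21

Adding +14 months to 1994-11-30 gives 1996-01-30.
Applying '+235 days' to 1996-01-30: counting 235 days forward gives 1996-09-21.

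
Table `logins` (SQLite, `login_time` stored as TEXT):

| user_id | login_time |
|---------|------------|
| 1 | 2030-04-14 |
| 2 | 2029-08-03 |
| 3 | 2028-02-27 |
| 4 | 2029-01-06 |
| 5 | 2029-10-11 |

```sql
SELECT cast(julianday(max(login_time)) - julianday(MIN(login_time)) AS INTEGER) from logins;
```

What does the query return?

777

MIN = 2028-02-27, MAX = 2030-04-14.
2 days remain in February 2028 after the 27th (29 − 27).
Full months from March 2028 through March 2030 contribute their day counts.
Then 14 days into April 2030.
Total: 2 + 31 + 30 + 31 + 30 + 31 + 31 + 30 + 31 + 30 + 31 + 31 + 28 + 31 + 30 + 31 + 30 + 31 + 31 + 30 + 31 + 30 + 31 + 31 + 28 + 31 + 14 = 777.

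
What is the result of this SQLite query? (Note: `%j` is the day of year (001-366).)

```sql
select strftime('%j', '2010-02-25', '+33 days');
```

First apply '+33 days': 2010-02-25 → 2010-03-30.
Day-of-year for 2010-03-30: days since 2010-01-01 inclusive = 89, zero-padded to 089.

089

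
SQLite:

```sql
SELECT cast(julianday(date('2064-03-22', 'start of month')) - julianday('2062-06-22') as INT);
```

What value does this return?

618

`start of month` rewinds 2064-03-22 to 2064-03-01.
8 days remain in June 2062 after the 22nd (30 − 22).
Full months from July 2062 through February 2064 contribute their day counts.
Then 1 day into March 2064.
Total: 8 + 31 + 31 + 30 + 31 + 30 + 31 + 31 + 28 + 31 + 30 + 31 + 30 + 31 + 31 + 30 + 31 + 30 + 31 + 31 + 29 + 1 = 618.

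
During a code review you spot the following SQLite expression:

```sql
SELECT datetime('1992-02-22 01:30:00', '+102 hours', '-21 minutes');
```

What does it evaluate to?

1992-02-26 07:09:00

+102 hours from 1992-02-22 01:30:00 is 1992-02-26 07:30:00 (crosses midnight).
-21 minutes from 1992-02-26 07:30:00 is 1992-02-26 07:09:00.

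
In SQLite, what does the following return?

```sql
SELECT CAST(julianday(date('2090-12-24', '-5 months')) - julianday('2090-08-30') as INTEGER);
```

Adding -5 months to 2090-12-24 gives 2090-07-24.
7 days remain in July 2090 after the 24th (31 − 24).
Then 30 days into August 2090.
Total: 7 + 30 = 37.
The subtraction is earlier − later, so the result is −37 → -37.

-37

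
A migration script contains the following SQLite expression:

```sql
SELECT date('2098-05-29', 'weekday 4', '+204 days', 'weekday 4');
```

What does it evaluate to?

2098-12-25

`weekday 4` advances to the next Thursday; 2098-05-29 is already a Thursday, so it stays at 2098-05-29.
Applying '+204 days' to 2098-05-29: counting 204 days forward gives 2098-12-19.
`weekday 4` advances to the next Thursday; 2098-12-19 is a Friday, so it moves forward to 2098-12-25.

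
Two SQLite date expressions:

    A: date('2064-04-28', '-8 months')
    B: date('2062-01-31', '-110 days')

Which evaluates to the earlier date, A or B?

B

A = 2063-08-28.
B = 2061-10-13.
B is earlier.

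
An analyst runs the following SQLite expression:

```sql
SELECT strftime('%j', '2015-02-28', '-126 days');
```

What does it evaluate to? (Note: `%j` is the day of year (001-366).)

298

First apply '-126 days': 2015-02-28 → 2014-10-25.
Day-of-year for 2014-10-25: days since 2014-01-01 inclusive = 298, zero-padded to 298.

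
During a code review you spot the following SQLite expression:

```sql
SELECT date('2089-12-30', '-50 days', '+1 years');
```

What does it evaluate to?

2090-11-10

Applying '-50 days' to 2089-12-30: counting 50 days back gives 2089-11-10.
Adding +1 year to 2089-11-10 gives 2090-11-10.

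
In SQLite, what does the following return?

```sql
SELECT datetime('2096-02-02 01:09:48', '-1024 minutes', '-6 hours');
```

2096-02-01 02:05:48

1024 minutes = 17h 4m; -1024 minutes from 2096-02-02 01:09:48 is 2096-02-01 08:05:48 (crosses midnight).
-6 hours from 2096-02-01 08:05:48 is 2096-02-01 02:05:48.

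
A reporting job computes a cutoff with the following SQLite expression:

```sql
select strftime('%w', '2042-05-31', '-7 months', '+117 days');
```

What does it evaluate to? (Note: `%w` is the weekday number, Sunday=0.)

First apply '-7 months', '+117 days': 2042-05-31 → 2042-02-25.
2042-02-25 is a Tuesday; with Sunday=0 that is 2.

2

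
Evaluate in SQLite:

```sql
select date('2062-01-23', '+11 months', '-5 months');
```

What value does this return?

Adding +11 months to 2062-01-23 gives 2062-12-23.
Adding -5 months to 2062-12-23 gives 2062-07-23.

2062-07-23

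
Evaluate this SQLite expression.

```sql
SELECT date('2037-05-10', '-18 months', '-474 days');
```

2034-07-24

Adding -18 months to 2037-05-10 gives 2035-11-10.
Applying '-474 days' to 2035-11-10: counting 474 days back gives 2034-07-24.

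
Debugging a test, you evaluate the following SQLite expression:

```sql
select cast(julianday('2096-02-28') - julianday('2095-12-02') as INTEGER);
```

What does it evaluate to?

88

29 days remain in December 2095 after the 2nd (31 − 2).
January 2096: 31 days.
Then 28 days into February 2096.
Total: 29 + 31 + 28 = 88.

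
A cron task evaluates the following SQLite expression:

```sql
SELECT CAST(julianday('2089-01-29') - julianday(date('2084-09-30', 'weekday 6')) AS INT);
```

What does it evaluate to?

`weekday 6` advances to the next Saturday; 2084-09-30 is already a Saturday, so it stays at 2084-09-30.
0 days remain in September 2084 after the 30th (30 − 30).
Full months from October 2084 through December 2088 contribute their day counts.
Then 29 days into January 2089.
Total: 0 + 31 + 30 + 31 + 31 + 28 + 31 + 30 + 31 + 30 + 31 + 31 + 30 + 31 + 30 + 31 + 31 + 28 + 31 + 30 + 31 + 30 + 31 + 31 + 30 + 31 + 30 + 31 + 31 + 28 + 31 + 30 + 31 + 30 + 31 + 31 + 30 + 31 + 30 + 31 + 31 + 29 + 31 + 30 + 31 + 30 + 31 + 31 + 30 + 31 + 30 + 31 + 29 = 1582.

1582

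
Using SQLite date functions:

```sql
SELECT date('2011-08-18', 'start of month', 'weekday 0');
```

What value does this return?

2011-08-07

`start of month` rewinds 2011-08-18 to 2011-08-01.
`weekday 0` advances to the next Sunday; 2011-08-01 is a Monday, so it moves forward to 2011-08-07.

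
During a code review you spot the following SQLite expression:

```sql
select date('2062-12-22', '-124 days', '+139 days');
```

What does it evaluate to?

2063-01-06

Applying '-124 days' to 2062-12-22: counting 124 days back gives 2062-08-20.
Applying '+139 days' to 2062-08-20: counting 139 days forward gives 2063-01-06.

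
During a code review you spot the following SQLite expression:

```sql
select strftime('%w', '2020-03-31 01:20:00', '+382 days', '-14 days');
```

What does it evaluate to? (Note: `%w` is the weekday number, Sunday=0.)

First apply '+382 days', '-14 days': 2020-03-31 01:20:00 → 2021-04-03 01:20:00.
2021-04-03 is a Saturday; with Sunday=0 that is 6.

6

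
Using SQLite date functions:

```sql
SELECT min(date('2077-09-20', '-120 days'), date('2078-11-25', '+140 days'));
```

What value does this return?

date('2077-09-20', '-120 days') → 2077-05-23.
date('2078-11-25', '+140 days') → 2079-04-14.
Earlier of the two is 2077-05-23.

2077-05-23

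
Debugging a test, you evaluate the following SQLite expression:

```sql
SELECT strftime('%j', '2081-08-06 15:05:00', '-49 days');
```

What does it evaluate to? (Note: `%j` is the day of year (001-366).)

169

First apply '-49 days': 2081-08-06 15:05:00 → 2081-06-18 15:05:00.
Day-of-year for 2081-06-18: days since 2081-01-01 inclusive = 169, zero-padded to 169.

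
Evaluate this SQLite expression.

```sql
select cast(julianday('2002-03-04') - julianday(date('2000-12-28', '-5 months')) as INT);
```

584

Adding -5 months to 2000-12-28 gives 2000-07-28.
3 days remain in July 2000 after the 28th (31 − 28).
Full months from August 2000 through February 2002 contribute their day counts.
Then 4 days into March 2002.
Total: 3 + 31 + 30 + 31 + 30 + 31 + 31 + 28 + 31 + 30 + 31 + 30 + 31 + 31 + 30 + 31 + 30 + 31 + 31 + 28 + 4 = 584.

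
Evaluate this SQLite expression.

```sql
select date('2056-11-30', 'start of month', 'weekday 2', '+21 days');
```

`start of month` rewinds 2056-11-30 to 2056-11-01.
`weekday 2` advances to the next Tuesday; 2056-11-01 is a Wednesday, so it moves forward to 2056-11-07.
Advancing 21 more days within November lands on 2056-11-28.

2056-11-28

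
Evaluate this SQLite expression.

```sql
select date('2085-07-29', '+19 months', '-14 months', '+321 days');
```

Adding +19 months to 2085-07-29 targets 2087-02-29. February 2087 has only 28 days, so SQLite normalizes the 1-day overflow forward to 2087-03-01.
Adding -14 months to 2087-03-01 gives 2086-01-01.
Applying '+321 days' to 2086-01-01: counting 321 days forward gives 2086-11-18.

2086-11-18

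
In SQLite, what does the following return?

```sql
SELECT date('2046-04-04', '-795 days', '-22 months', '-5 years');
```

Applying '-795 days' to 2046-04-04: counting 795 days back gives 2044-01-30.
Adding -22 months to 2044-01-30 gives 2042-03-30.
Adding -5 years to 2042-03-30 gives 2037-03-30.

2037-03-30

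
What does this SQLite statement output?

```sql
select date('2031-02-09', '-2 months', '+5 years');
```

Adding -2 months to 2031-02-09 gives 2030-12-09.
Adding +5 years to 2030-12-09 gives 2035-12-09.

2035-12-09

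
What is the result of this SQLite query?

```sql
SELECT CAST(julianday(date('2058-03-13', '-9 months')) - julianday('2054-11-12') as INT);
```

Adding -9 months to 2058-03-13 gives 2057-06-13.
18 days remain in November 2054 after the 12th (30 − 12).
Full months from December 2054 through May 2057 contribute their day counts.
Then 13 days into June 2057.
Total: 18 + 31 + 31 + 28 + 31 + 30 + 31 + 30 + 31 + 31 + 30 + 31 + 30 + 31 + 31 + 29 + 31 + 30 + 31 + 30 + 31 + 31 + 30 + 31 + 30 + 31 + 31 + 28 + 31 + 30 + 31 + 13 = 944.

944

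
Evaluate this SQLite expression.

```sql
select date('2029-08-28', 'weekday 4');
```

`weekday 4` advances to the next Thursday; 2029-08-28 is a Tuesday, so it moves forward to 2029-08-30.

2029-08-30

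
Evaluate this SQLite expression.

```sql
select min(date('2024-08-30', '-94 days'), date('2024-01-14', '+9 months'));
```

2024-05-28

date('2024-08-30', '-94 days') → 2024-05-28.
date('2024-01-14', '+9 months') → 2024-10-14.
Earlier of the two is 2024-05-28.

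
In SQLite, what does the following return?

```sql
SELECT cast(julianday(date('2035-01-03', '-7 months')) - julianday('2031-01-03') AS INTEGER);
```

1247

Adding -7 months to 2035-01-03 gives 2034-06-03.
28 days remain in January 2031 after the 3rd (31 − 3).
Full months from February 2031 through May 2034 contribute their day counts.
Then 3 days into June 2034.
Total: 28 + 28 + 31 + 30 + 31 + 30 + 31 + 31 + 30 + 31 + 30 + 31 + 31 + 29 + 31 + 30 + 31 + 30 + 31 + 31 + 30 + 31 + 30 + 31 + 31 + 28 + 31 + 30 + 31 + 30 + 31 + 31 + 30 + 31 + 30 + 31 + 31 + 28 + 31 + 30 + 31 + 3 = 1247.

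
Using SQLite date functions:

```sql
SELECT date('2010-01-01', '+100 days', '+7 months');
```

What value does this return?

Applying '+100 days' to 2010-01-01: counting 100 days forward gives 2010-04-11.
Adding +7 months to 2010-04-11 gives 2010-11-11.

2010-11-11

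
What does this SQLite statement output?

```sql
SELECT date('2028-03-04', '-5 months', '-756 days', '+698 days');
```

Adding -5 months to 2028-03-04 gives 2027-10-04.
Applying '-756 days' to 2027-10-04: counting 756 days back gives 2025-09-08.
Applying '+698 days' to 2025-09-08: counting 698 days forward gives 2027-08-07.

2027-08-07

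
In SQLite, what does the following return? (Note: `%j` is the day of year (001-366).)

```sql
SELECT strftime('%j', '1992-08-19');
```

Day-of-year for 1992-08-19: days since 1992-01-01 inclusive = 232, zero-padded to 232.

232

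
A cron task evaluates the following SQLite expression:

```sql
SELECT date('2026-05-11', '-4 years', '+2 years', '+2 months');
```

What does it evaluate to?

2024-07-11

Adding -4 years to 2026-05-11 gives 2022-05-11.
Adding +2 years to 2022-05-11 gives 2024-05-11.
Adding +2 months to 2024-05-11 gives 2024-07-11.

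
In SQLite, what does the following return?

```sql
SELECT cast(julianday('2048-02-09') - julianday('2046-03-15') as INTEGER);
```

696

16 days remain in March 2046 after the 15th (31 − 15).
Full months from April 2046 through January 2048 contribute their day counts.
Then 9 days into February 2048.
Total: 16 + 30 + 31 + 30 + 31 + 31 + 30 + 31 + 30 + 31 + 31 + 28 + 31 + 30 + 31 + 30 + 31 + 31 + 30 + 31 + 30 + 31 + 31 + 9 = 696.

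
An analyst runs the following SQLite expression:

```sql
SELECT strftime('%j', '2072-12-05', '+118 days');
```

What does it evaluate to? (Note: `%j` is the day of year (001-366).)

092

First apply '+118 days': 2072-12-05 → 2073-04-02.
Day-of-year for 2073-04-02: days since 2073-01-01 inclusive = 92, zero-padded to 092.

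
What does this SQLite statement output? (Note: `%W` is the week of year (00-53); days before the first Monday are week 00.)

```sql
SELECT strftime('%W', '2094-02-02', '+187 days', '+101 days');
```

46

First apply '+187 days', '+101 days': 2094-02-02 → 2094-11-17.
2094-11-17 is a Wednesday. SQLite's %W counts Mondays since the year started; the result is 46.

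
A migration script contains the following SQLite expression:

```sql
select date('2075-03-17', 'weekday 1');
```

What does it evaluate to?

`weekday 1` advances to the next Monday; 2075-03-17 is a Sunday, so it moves forward to 2075-03-18.

2075-03-18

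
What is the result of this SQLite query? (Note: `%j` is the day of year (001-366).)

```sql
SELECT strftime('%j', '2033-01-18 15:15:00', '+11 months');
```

352

First apply '+11 months': 2033-01-18 15:15:00 → 2033-12-18 15:15:00.
Day-of-year for 2033-12-18: days since 2033-01-01 inclusive = 352, zero-padded to 352.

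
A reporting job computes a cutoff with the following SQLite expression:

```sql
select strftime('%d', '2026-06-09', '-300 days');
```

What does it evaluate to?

First apply '-300 days': 2026-06-09 → 2025-08-13.
`%d` extracts the 2-digit day of month: 13.

13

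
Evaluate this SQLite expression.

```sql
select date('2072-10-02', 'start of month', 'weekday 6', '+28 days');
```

`start of month` rewinds 2072-10-02 to 2072-10-01.
`weekday 6` advances to the next Saturday; 2072-10-01 is already a Saturday, so it stays at 2072-10-01.
Advancing 28 more days within October lands on 2072-10-29.

2072-10-29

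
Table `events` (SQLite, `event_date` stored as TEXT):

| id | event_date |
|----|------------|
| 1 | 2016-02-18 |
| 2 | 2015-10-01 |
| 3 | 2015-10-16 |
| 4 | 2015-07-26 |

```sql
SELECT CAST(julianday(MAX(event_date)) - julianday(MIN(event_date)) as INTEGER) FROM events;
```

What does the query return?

207

MIN = 2015-07-26, MAX = 2016-02-18.
5 days remain in July 2015 after the 26th (31 − 26).
Full months from August 2015 through January 2016 contribute their day counts.
Then 18 days into February 2016.
Total: 5 + 31 + 30 + 31 + 30 + 31 + 31 + 18 = 207.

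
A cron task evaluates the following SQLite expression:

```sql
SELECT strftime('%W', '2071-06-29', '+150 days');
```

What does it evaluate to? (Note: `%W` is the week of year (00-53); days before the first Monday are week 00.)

First apply '+150 days': 2071-06-29 → 2071-11-26.
2071-11-26 is a Thursday. SQLite's %W counts Mondays since the year started; the result is 47.

47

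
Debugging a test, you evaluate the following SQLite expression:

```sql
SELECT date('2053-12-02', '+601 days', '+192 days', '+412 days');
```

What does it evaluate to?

Applying '+601 days' to 2053-12-02: counting 601 days forward gives 2055-07-26.
Applying '+192 days' to 2055-07-26: counting 192 days forward gives 2056-02-03.
Applying '+412 days' to 2056-02-03: counting 412 days forward gives 2057-03-21.

2057-03-21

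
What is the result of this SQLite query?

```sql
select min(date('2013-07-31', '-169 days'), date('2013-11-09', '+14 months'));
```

2013-02-12

date('2013-07-31', '-169 days') → 2013-02-12.
date('2013-11-09', '+14 months') → 2015-01-09.
Earlier of the two is 2013-02-12.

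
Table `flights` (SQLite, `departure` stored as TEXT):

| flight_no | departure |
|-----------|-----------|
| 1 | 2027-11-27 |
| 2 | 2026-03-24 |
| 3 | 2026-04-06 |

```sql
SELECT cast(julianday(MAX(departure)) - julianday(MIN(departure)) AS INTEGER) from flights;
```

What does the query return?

MIN = 2026-03-24, MAX = 2027-11-27.
7 days remain in March 2026 after the 24th (31 − 24).
Full months from April 2026 through October 2027 contribute their day counts.
Then 27 days into November 2027.
Total: 7 + 30 + 31 + 30 + 31 + 31 + 30 + 31 + 30 + 31 + 31 + 28 + 31 + 30 + 31 + 30 + 31 + 31 + 30 + 31 + 27 = 613.

613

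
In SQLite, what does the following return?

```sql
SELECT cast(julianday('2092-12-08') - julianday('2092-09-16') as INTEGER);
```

83

14 days remain in September 2092 after the 16th (30 − 16).
October 2092: 31 days.
November 2092: 30 days.
Then 8 days into December 2092.
Total: 14 + 31 + 30 + 8 = 83.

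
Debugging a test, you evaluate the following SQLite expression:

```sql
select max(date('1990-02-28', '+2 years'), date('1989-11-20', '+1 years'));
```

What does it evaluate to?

1992-02-28

date('1990-02-28', '+2 years') → 1992-02-28.
date('1989-11-20', '+1 years') → 1990-11-20.
Later of the two is 1992-02-28.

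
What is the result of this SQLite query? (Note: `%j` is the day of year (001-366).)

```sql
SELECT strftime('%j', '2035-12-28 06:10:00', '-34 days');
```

First apply '-34 days': 2035-12-28 06:10:00 → 2035-11-24 06:10:00.
Day-of-year for 2035-11-24: days since 2035-01-01 inclusive = 328, zero-padded to 328.

328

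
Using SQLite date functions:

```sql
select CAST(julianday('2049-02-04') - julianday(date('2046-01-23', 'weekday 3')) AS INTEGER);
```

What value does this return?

`weekday 3` advances to the next Wednesday; 2046-01-23 is a Tuesday, so it moves forward to 2046-01-24.
7 days remain in January 2046 after the 24th (31 − 24).
Full months from February 2046 through January 2049 contribute their day counts.
Then 4 days into February 2049.
Total: 7 + 28 + 31 + 30 + 31 + 30 + 31 + 31 + 30 + 31 + 30 + 31 + 31 + 28 + 31 + 30 + 31 + 30 + 31 + 31 + 30 + 31 + 30 + 31 + 31 + 29 + 31 + 30 + 31 + 30 + 31 + 31 + 30 + 31 + 30 + 31 + 31 + 4 = 1107.

1107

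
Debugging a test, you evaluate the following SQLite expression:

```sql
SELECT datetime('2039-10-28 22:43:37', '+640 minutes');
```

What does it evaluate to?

640 minutes = 10h 40m; +640 minutes from 2039-10-28 22:43:37 is 2039-10-29 09:23:37 (crosses midnight).

2039-10-29 09:23:37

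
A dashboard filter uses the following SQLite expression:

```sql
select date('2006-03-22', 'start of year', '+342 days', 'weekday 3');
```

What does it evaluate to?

2006-12-13

`start of year` rewinds 2006-03-22 to 2006-01-01.
Applying '+342 days' to 2006-01-01: counting 342 days forward gives 2006-12-09.
`weekday 3` advances to the next Wednesday; 2006-12-09 is a Saturday, so it moves forward to 2006-12-13.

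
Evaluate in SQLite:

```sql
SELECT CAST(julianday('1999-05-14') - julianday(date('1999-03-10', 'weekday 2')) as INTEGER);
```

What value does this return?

`weekday 2` advances to the next Tuesday; 1999-03-10 is a Wednesday, so it moves forward to 1999-03-16.
15 days remain in March 1999 after the 16th (31 − 16).
April 1999: 30 days.
Then 14 days into May 1999.
Total: 15 + 30 + 14 = 59.

59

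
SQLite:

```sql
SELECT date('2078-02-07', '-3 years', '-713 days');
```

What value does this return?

Adding -3 years to 2078-02-07 gives 2075-02-07.
Applying '-713 days' to 2075-02-07: counting 713 days back gives 2073-02-24.

2073-02-24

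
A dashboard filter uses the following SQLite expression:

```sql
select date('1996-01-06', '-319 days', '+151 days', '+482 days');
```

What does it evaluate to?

Applying '-319 days' to 1996-01-06: counting 319 days back gives 1995-02-21.
Applying '+151 days' to 1995-02-21: counting 151 days forward gives 1995-07-22.
Applying '+482 days' to 1995-07-22: counting 482 days forward gives 1996-11-15.

1996-11-15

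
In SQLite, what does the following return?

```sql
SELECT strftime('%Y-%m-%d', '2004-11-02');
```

2004-11-02

`%Y-%m-%d` extracts the ISO date: 2004-11-02.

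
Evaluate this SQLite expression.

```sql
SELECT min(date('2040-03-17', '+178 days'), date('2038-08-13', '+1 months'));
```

date('2040-03-17', '+178 days') → 2040-09-11.
date('2038-08-13', '+1 months') → 2038-09-13.
Earlier of the two is 2038-09-13.

2038-09-13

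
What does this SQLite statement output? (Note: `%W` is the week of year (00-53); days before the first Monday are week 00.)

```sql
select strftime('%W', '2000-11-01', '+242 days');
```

26

First apply '+242 days': 2000-11-01 → 2001-07-01.
2001-07-01 is a Sunday. SQLite's %W counts Mondays since the year started; the result is 26.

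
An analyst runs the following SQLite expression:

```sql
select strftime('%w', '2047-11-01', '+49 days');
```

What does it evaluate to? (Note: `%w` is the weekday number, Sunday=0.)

5

First apply '+49 days': 2047-11-01 → 2047-12-20.
2047-12-20 is a Friday; with Sunday=0 that is 5.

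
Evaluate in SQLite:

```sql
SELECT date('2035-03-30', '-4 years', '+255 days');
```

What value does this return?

2031-12-10

Adding -4 years to 2035-03-30 gives 2031-03-30.
Applying '+255 days' to 2031-03-30: counting 255 days forward gives 2031-12-10.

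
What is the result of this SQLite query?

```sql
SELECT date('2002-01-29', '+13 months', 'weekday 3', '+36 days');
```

2003-04-10

Adding +13 months to 2002-01-29 targets 2003-02-29. February 2003 has only 28 days, so SQLite normalizes the 1-day overflow forward to 2003-03-01.
`weekday 3` advances to the next Wednesday; 2003-03-01 is a Saturday, so it moves forward to 2003-03-05.
March 2003 has 31 days; 26 remain after the 5th, so 27 days reach 2003-04-01.
Advancing 9 more days within April lands on 2003-04-10.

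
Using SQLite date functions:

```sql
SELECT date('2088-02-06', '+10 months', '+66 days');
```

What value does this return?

Adding +10 months to 2088-02-06 gives 2088-12-06.
Applying '+66 days' to 2088-12-06: counting 66 days forward gives 2089-02-10.

2089-02-10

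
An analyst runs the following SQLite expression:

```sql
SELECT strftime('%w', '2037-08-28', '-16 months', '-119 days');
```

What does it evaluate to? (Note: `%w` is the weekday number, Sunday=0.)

1

First apply '-16 months', '-119 days': 2037-08-28 → 2035-12-31.
2035-12-31 is a Monday; with Sunday=0 that is 1.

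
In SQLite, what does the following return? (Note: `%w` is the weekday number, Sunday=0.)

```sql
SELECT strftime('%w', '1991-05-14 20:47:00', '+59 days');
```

5

First apply '+59 days': 1991-05-14 20:47:00 → 1991-07-12 20:47:00.
1991-07-12 is a Friday; with Sunday=0 that is 5.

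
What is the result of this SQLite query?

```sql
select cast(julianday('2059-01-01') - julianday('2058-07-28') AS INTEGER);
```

3 days remain in July 2058 after the 28th (31 − 28).
August 2058: 31 days.
September 2058: 30 days.
October 2058: 31 days.
November 2058: 30 days.
December 2058: 31 days.
Then 1 day into January 2059.
Total: 3 + 31 + 30 + 31 + 30 + 31 + 1 = 157.

157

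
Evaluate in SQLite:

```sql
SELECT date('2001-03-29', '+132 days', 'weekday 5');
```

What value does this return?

2001-08-10

Applying '+132 days' to 2001-03-29: counting 132 days forward gives 2001-08-08.
`weekday 5` advances to the next Friday; 2001-08-08 is a Wednesday, so it moves forward to 2001-08-10.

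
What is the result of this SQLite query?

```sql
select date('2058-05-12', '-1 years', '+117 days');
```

Adding -1 year to 2058-05-12 gives 2057-05-12.
Applying '+117 days' to 2057-05-12: counting 117 days forward gives 2057-09-06.

2057-09-06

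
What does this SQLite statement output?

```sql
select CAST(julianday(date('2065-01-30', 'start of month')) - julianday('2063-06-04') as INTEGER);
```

577

`start of month` rewinds 2065-01-30 to 2065-01-01.
26 days remain in June 2063 after the 4th (30 − 4).
Full months from July 2063 through December 2064 contribute their day counts.
Then 1 day into January 2065.
Total: 26 + 31 + 31 + 30 + 31 + 30 + 31 + 31 + 29 + 31 + 30 + 31 + 30 + 31 + 31 + 30 + 31 + 30 + 31 + 1 = 577.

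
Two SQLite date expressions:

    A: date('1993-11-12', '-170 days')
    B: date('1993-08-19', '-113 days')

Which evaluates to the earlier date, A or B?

A = 1993-05-26.
B = 1993-04-28.
B is earlier.

B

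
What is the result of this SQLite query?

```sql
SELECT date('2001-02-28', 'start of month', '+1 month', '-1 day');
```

`start of month` rewinds 2001-02-28 to 2001-02-01.
Adding +1 month to 2001-02-01 gives 2001-03-01.
Going back 1 day from 2001-03-01 reaches 2001-02-28 (last day of February, 28 days).

2001-02-28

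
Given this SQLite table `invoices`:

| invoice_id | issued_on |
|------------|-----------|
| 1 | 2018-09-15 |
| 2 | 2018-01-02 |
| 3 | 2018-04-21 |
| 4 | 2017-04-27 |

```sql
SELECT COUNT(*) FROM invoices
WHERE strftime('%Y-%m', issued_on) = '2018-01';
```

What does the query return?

1

Rows with year-month 2018-01: 2018-01-02 → 1.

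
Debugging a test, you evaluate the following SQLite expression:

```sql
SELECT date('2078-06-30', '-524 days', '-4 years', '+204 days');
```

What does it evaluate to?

2073-08-14

Applying '-524 days' to 2078-06-30: counting 524 days back gives 2077-01-22.
Adding -4 years to 2077-01-22 gives 2073-01-22.
Applying '+204 days' to 2073-01-22: counting 204 days forward gives 2073-08-14.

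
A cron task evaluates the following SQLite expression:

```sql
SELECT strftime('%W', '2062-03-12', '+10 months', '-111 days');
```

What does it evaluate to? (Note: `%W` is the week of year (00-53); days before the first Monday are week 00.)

First apply '+10 months', '-111 days': 2062-03-12 → 2062-09-23.
2062-09-23 is a Saturday. SQLite's %W counts Mondays since the year started; the result is 38.

38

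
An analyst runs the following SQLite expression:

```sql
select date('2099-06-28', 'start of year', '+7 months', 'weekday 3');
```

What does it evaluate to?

`start of year` rewinds 2099-06-28 to 2099-01-01.
Adding +7 months to 2099-01-01 gives 2099-08-01.
`weekday 3` advances to the next Wednesday; 2099-08-01 is a Saturday, so it moves forward to 2099-08-05.

2099-08-05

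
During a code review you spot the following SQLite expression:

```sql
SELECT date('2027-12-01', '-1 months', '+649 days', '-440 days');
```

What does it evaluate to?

2028-05-28

Adding -1 month to 2027-12-01 gives 2027-11-01.
Applying '+649 days' to 2027-11-01: counting 649 days forward gives 2029-08-11.
Applying '-440 days' to 2029-08-11: counting 440 days back gives 2028-05-28.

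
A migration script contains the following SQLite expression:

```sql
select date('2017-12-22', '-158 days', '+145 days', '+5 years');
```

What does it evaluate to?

2022-12-09

Applying '-158 days' to 2017-12-22: counting 158 days back gives 2017-07-17.
Applying '+145 days' to 2017-07-17: counting 145 days forward gives 2017-12-09.
Adding +5 years to 2017-12-09 gives 2022-12-09.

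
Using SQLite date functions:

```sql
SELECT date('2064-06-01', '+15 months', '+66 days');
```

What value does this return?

Adding +15 months to 2064-06-01 gives 2065-09-01.
Applying '+66 days' to 2065-09-01: counting 66 days forward gives 2065-11-06.

2065-11-06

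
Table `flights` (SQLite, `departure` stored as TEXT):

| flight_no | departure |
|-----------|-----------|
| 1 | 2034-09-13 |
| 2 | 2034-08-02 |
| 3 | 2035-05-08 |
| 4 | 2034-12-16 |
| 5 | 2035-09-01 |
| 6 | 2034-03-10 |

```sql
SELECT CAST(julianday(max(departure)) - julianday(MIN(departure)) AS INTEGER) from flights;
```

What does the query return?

MIN = 2034-03-10, MAX = 2035-09-01.
21 days remain in March 2034 after the 10th (31 − 10).
Full months from April 2034 through August 2035 contribute their day counts.
Then 1 day into September 2035.
Total: 21 + 30 + 31 + 30 + 31 + 31 + 30 + 31 + 30 + 31 + 31 + 28 + 31 + 30 + 31 + 30 + 31 + 31 + 1 = 540.

540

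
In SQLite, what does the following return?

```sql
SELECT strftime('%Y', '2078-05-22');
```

2078

`%Y` extracts the 4-digit year: 2078.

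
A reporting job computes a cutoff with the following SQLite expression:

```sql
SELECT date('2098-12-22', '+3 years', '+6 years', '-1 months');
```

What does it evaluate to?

2107-11-22

Adding +3 years to 2098-12-22 gives 2101-12-22.
Adding +6 years to 2101-12-22 gives 2107-12-22.
Adding -1 month to 2107-12-22 gives 2107-11-22.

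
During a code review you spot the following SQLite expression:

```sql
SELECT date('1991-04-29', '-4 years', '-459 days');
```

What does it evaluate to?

1986-01-25

Adding -4 years to 1991-04-29 gives 1987-04-29.
Applying '-459 days' to 1987-04-29: counting 459 days back gives 1986-01-25.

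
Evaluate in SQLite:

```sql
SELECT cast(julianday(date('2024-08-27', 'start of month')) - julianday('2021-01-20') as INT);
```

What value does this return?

`start of month` rewinds 2024-08-27 to 2024-08-01.
11 days remain in January 2021 after the 20th (31 − 20).
Full months from February 2021 through July 2024 contribute their day counts.
Then 1 day into August 2024.
Total: 11 + 28 + 31 + 30 + 31 + 30 + 31 + 31 + 30 + 31 + 30 + 31 + 31 + 28 + 31 + 30 + 31 + 30 + 31 + 31 + 30 + 31 + 30 + 31 + 31 + 28 + 31 + 30 + 31 + 30 + 31 + 31 + 30 + 31 + 30 + 31 + 31 + 29 + 31 + 30 + 31 + 30 + 31 + 1 = 1289.

1289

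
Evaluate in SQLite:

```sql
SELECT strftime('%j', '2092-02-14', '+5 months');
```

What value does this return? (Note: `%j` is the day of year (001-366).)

First apply '+5 months': 2092-02-14 → 2092-07-14.
Day-of-year for 2092-07-14: days since 2092-01-01 inclusive = 196, zero-padded to 196.

196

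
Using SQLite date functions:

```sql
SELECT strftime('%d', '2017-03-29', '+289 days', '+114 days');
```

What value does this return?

First apply '+289 days', '+114 days': 2017-03-29 → 2018-05-06.
`%d` extracts the 2-digit day of month: 06.

06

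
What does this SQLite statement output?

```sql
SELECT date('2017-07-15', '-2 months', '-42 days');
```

Adding -2 months to 2017-07-15 gives 2017-05-15.
Applying '-42 days' to 2017-05-15: counting 42 days back gives 2017-04-03.

2017-04-03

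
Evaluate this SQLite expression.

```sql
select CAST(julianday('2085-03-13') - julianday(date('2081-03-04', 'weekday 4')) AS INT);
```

`weekday 4` advances to the next Thursday; 2081-03-04 is a Tuesday, so it moves forward to 2081-03-06.
25 days remain in March 2081 after the 6th (31 − 6).
Full months from April 2081 through February 2085 contribute their day counts.
Then 13 days into March 2085.
Total: 25 + 30 + 31 + 30 + 31 + 31 + 30 + 31 + 30 + 31 + 31 + 28 + 31 + 30 + 31 + 30 + 31 + 31 + 30 + 31 + 30 + 31 + 31 + 28 + 31 + 30 + 31 + 30 + 31 + 31 + 30 + 31 + 30 + 31 + 31 + 29 + 31 + 30 + 31 + 30 + 31 + 31 + 30 + 31 + 30 + 31 + 31 + 28 + 13 = 1468.

1468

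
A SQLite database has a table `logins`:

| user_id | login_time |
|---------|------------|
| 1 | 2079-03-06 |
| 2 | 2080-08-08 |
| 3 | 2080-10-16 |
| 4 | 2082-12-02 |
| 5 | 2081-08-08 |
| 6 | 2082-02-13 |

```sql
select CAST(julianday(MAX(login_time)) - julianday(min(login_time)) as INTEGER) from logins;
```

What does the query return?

MIN = 2079-03-06, MAX = 2082-12-02.
25 days remain in March 2079 after the 6th (31 − 6).
Full months from April 2079 through November 2082 contribute their day counts.
Then 2 days into December 2082.
Total: 25 + 30 + 31 + 30 + 31 + 31 + 30 + 31 + 30 + 31 + 31 + 29 + 31 + 30 + 31 + 30 + 31 + 31 + 30 + 31 + 30 + 31 + 31 + 28 + 31 + 30 + 31 + 30 + 31 + 31 + 30 + 31 + 30 + 31 + 31 + 28 + 31 + 30 + 31 + 30 + 31 + 31 + 30 + 31 + 30 + 2 = 1367.

1367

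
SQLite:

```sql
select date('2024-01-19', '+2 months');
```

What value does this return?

2024-03-19

Adding +2 months to 2024-01-19 gives 2024-03-19.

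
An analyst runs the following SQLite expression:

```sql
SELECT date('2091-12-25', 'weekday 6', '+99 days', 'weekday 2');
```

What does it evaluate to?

2092-04-08

`weekday 6` advances to the next Saturday; 2091-12-25 is a Tuesday, so it moves forward to 2091-12-29.
Applying '+99 days' to 2091-12-29: counting 99 days forward gives 2092-04-06.
`weekday 2` advances to the next Tuesday; 2092-04-06 is a Sunday, so it moves forward to 2092-04-08.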